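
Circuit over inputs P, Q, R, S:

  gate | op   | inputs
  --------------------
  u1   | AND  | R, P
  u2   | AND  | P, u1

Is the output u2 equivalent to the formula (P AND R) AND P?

u1 = R AND P
u2 = P AND u1 = P AND (R AND P)
At P=0, Q=0, R=0, S=0: circuit gives 0, formula gives 0.
At P=1, Q=0, R=1, S=0: circuit gives 1, formula gives 1.
Agrees on all 16 inputs.

Yes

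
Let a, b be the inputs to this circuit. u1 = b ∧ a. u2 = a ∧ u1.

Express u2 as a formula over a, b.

a ∧ (b ∧ a)

u1 = b ∧ a
u2 = a ∧ u1 = a ∧ (b ∧ a)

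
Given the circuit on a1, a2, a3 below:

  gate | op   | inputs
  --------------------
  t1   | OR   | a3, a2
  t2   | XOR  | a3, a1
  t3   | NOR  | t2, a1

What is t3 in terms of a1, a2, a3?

(a3 XOR a1) NOR a1

t2 = a3 XOR a1
t3 = t2 NOR a1 = (a3 XOR a1) NOR a1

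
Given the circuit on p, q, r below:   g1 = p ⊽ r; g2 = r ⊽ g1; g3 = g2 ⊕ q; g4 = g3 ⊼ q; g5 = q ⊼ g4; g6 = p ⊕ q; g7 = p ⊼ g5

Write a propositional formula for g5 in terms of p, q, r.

q ⊼ (((r ⊽ (p ⊽ r)) ⊕ q) ⊼ q)

g1 = p ⊽ r
g2 = r ⊽ g1 = r ⊽ (p ⊽ r)
g3 = g2 ⊕ q = (r ⊽ (p ⊽ r)) ⊕ q
g4 = g3 ⊼ q = ((r ⊽ (p ⊽ r)) ⊕ q) ⊼ q
g5 = q ⊼ g4 = q ⊼ (((r ⊽ (p ⊽ r)) ⊕ q) ⊼ q)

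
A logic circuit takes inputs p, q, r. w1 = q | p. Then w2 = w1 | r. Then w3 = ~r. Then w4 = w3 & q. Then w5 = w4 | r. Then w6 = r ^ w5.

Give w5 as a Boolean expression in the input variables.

(~r & q) | r

w3 = ~r
w4 = w3 & q = ~r & q
w5 = w4 | r = (~r & q) | r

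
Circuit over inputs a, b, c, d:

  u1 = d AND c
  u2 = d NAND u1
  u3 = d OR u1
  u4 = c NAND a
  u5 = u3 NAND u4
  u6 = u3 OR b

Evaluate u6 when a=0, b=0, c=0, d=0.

u1 = 0 AND 0 = 0
u3 = 0 OR 0 = 0
u6 = 0 OR 0 = 0

0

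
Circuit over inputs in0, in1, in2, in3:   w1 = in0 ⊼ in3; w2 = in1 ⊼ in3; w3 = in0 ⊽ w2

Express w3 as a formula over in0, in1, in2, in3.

w2 = in1 ⊼ in3
w3 = in0 ⊽ w2 = in0 ⊽ (in1 ⊼ in3)

in0 ⊽ (in1 ⊼ in3)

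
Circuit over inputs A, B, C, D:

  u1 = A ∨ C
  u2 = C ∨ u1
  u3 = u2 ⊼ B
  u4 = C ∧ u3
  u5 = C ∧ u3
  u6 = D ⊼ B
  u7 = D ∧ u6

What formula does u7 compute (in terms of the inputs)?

D ∧ (D ⊼ B)

u6 = D ⊼ B
u7 = D ∧ u6 = D ∧ (D ⊼ B)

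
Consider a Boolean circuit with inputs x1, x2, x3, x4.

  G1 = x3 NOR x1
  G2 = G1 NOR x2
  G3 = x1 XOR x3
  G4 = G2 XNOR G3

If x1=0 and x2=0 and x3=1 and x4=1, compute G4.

1

G1 = 1 NOR 0 = 0
G2 = 0 NOR 0 = 1
G3 = 0 XOR 1 = 1
G4 = 1 XNOR 1 = 1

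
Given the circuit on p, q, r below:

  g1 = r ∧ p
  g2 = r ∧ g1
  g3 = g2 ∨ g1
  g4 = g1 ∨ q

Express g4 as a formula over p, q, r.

(r ∧ p) ∨ q

g1 = r ∧ p
g4 = g1 ∨ q = (r ∧ p) ∨ q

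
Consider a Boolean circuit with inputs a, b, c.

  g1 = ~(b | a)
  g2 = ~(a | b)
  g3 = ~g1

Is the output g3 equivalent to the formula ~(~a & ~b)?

g1 = ~(b | a)
g3 = ~g1 = ~(~(b | a))
At a=0, b=0, c=0: circuit gives 0, formula gives 0.
At a=0, b=1, c=0: circuit gives 1, formula gives 1.
Agrees on all 8 inputs.

Yes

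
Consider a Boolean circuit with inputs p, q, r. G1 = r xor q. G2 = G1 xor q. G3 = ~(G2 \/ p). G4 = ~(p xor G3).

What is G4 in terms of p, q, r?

G1 = r xor q
G2 = G1 xor q = (r xor q) xor q
G3 = ~(G2 \/ p) = ~(((r xor q) xor q) \/ p)
G4 = ~(p xor G3) = ~(p xor (~(((r xor q) xor q) \/ p)))

~(p xor (~(((r xor q) xor q) \/ p)))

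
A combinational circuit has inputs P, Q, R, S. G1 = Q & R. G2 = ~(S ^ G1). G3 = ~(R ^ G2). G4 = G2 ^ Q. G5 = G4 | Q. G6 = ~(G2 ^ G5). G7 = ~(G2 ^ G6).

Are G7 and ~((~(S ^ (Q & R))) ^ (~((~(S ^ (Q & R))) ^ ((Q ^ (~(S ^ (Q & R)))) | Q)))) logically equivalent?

G1 = Q & R
G2 = ~(S ^ G1) = ~(S ^ (Q & R))
G4 = G2 ^ Q = (~(S ^ (Q & R))) ^ Q
G5 = G4 | Q = ((~(S ^ (Q & R))) ^ Q) | Q
G6 = ~(G2 ^ G5) = ~((~(S ^ (Q & R))) ^ (((~(S ^ (Q & R))) ^ Q) | Q))
G7 = ~(G2 ^ G6) = ~((~(S ^ (Q & R))) ^ (~((~(S ^ (Q & R))) ^ (((~(S ^ (Q & R))) ^ Q) | Q))))
At P=0, Q=0, R=0, S=1: circuit gives 0, formula gives 0.
At P=0, Q=0, R=0, S=0: circuit gives 1, formula gives 1.
Agrees on all 16 inputs.

Yes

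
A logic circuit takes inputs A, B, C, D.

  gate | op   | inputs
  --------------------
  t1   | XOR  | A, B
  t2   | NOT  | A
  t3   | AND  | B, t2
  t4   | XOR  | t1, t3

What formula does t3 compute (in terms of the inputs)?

t2 = NOT A
t3 = B AND t2 = B AND NOT A

B AND NOT A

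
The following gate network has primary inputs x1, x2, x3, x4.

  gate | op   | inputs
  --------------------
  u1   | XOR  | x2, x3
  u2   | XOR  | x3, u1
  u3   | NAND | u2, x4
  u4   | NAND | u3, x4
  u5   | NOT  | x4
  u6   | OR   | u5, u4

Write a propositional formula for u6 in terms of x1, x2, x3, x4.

u1 = x2 XOR x3
u2 = x3 XOR u1 = x3 XOR (x2 XOR x3)
u3 = u2 NAND x4 = (x3 XOR (x2 XOR x3)) NAND x4
u4 = u3 NAND x4 = ((x3 XOR (x2 XOR x3)) NAND x4) NAND x4
u5 = NOT x4
u6 = u5 OR u4 = NOT x4 OR (((x3 XOR (x2 XOR x3)) NAND x4) NAND x4)

NOT x4 OR (((x3 XOR (x2 XOR x3)) NAND x4) NAND x4)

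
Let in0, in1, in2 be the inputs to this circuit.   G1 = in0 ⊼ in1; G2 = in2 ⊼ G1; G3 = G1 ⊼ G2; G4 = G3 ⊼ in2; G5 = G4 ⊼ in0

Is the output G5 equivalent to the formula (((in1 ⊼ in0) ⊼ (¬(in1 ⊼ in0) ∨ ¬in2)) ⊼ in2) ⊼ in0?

G1 = in0 ⊼ in1
G2 = in2 ⊼ G1 = in2 ⊼ (in0 ⊼ in1)
G3 = G1 ⊼ G2 = (in0 ⊼ in1) ⊼ (in2 ⊼ (in0 ⊼ in1))
G4 = G3 ⊼ in2 = ((in0 ⊼ in1) ⊼ (in2 ⊼ (in0 ⊼ in1))) ⊼ in2
G5 = G4 ⊼ in0 = (((in0 ⊼ in1) ⊼ (in2 ⊼ (in0 ⊼ in1))) ⊼ in2) ⊼ in0
At in0=1, in1=0, in2=0: circuit gives 0, formula gives 0.
At in0=0, in1=0, in2=0: circuit gives 1, formula gives 1.
Agrees on all 8 inputs.

Yes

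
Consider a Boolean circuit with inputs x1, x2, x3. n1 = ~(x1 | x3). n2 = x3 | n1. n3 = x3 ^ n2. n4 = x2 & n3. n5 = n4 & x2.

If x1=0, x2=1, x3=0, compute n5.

1

n1 = ~(0 | 0) = 1
n2 = 0 | 1 = 1
n3 = 0 ^ 1 = 1
n4 = 1 & 1 = 1
n5 = 1 & 1 = 1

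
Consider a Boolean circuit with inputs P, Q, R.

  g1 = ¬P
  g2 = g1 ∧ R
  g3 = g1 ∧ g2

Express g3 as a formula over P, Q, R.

g1 = ¬P
g2 = g1 ∧ R = ¬P ∧ R
g3 = g1 ∧ g2 = ¬P ∧ (¬P ∧ R)

¬P ∧ (¬P ∧ R)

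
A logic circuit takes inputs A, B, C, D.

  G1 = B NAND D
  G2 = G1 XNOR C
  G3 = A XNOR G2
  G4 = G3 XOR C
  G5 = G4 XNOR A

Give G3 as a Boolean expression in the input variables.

G1 = B NAND D
G2 = G1 XNOR C = (B NAND D) XNOR C
G3 = A XNOR G2 = A XNOR ((B NAND D) XNOR C)

A XNOR ((B NAND D) XNOR C)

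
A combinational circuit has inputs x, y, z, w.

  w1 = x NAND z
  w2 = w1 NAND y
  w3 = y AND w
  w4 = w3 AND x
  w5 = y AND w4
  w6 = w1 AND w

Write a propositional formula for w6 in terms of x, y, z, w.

w1 = x NAND z
w6 = w1 AND w = (x NAND z) AND w

(x NAND z) AND w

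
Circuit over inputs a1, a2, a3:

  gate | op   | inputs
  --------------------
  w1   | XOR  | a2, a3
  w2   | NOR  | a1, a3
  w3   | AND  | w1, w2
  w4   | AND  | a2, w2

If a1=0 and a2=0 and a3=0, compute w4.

w2 = 0 NOR 0 = 1
w4 = 0 AND 1 = 0

0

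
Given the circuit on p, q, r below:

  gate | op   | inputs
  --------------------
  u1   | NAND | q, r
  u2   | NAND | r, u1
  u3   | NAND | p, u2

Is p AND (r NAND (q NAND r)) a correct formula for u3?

u1 = q NAND r
u2 = r NAND u1 = r NAND (q NAND r)
u3 = p NAND u2 = p NAND (r NAND (q NAND r))
At p=0, q=0, r=0: circuit gives 1, formula gives 0.

No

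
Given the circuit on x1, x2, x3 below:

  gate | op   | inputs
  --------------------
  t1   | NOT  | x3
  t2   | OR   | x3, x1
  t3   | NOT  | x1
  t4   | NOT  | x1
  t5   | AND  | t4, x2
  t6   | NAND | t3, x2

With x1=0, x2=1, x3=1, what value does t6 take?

0

t3 = NOT 0 = 1
t6 = 1 NAND 1 = 0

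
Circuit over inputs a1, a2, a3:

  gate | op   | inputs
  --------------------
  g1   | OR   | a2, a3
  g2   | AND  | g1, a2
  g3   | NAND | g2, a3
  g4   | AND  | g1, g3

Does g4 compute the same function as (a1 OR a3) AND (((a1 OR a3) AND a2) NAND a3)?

g1 = a2 OR a3
g2 = g1 AND a2 = (a2 OR a3) AND a2
g3 = g2 NAND a3 = ((a2 OR a3) AND a2) NAND a3
g4 = g1 AND g3 = (a2 OR a3) AND (((a2 OR a3) AND a2) NAND a3)
At a1=0, a2=1, a3=0: circuit gives 1, formula gives 0.

No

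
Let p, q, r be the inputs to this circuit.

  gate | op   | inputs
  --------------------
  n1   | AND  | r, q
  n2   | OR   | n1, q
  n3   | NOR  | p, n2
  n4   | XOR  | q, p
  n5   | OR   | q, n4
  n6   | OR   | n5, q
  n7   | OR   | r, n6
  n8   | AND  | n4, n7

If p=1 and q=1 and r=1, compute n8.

n4 = 1 XOR 1 = 0
n5 = 1 OR 0 = 1
n6 = 1 OR 1 = 1
n7 = 1 OR 1 = 1
n8 = 0 AND 1 = 0

0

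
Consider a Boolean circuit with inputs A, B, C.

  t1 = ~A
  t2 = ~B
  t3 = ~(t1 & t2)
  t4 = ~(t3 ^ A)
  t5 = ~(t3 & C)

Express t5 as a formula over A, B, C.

t1 = ~A
t2 = ~B
t3 = ~(t1 & t2) = ~(~A & ~B)
t5 = ~(t3 & C) = ~((~(~A & ~B)) & C)

~((~(~A & ~B)) & C)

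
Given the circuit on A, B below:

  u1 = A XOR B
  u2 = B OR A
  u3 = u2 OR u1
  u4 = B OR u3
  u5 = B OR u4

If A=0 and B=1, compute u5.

u1 = 0 XOR 1 = 1
u2 = 1 OR 0 = 1
u3 = 1 OR 1 = 1
u4 = 1 OR 1 = 1
u5 = 1 OR 1 = 1

1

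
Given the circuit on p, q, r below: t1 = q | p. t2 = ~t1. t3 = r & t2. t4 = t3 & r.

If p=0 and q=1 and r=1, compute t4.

t1 = 1 | 0 = 1
t2 = ~1 = 0
t3 = 1 & 0 = 0
t4 = 0 & 1 = 0

0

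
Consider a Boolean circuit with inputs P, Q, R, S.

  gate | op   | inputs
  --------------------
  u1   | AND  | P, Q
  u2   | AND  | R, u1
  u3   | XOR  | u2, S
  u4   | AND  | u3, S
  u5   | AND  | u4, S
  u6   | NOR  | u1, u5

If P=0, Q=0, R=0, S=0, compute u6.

u1 = 0 AND 0 = 0
u2 = 0 AND 0 = 0
u3 = 0 XOR 0 = 0
u4 = 0 AND 0 = 0
u5 = 0 AND 0 = 0
u6 = 0 NOR 0 = 1

1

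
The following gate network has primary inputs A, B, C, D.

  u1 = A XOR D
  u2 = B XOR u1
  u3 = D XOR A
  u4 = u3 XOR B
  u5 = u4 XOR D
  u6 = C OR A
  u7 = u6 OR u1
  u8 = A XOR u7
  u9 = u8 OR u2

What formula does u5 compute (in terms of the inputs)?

u3 = D XOR A
u4 = u3 XOR B = (D XOR A) XOR B
u5 = u4 XOR D = ((D XOR A) XOR B) XOR D

((D XOR A) XOR B) XOR D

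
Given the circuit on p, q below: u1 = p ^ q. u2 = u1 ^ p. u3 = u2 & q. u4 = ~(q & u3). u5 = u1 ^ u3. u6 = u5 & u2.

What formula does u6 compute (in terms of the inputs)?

u1 = p ^ q
u2 = u1 ^ p = (p ^ q) ^ p
u3 = u2 & q = ((p ^ q) ^ p) & q
u5 = u1 ^ u3 = (p ^ q) ^ (((p ^ q) ^ p) & q)
u6 = u5 & u2 = ((p ^ q) ^ (((p ^ q) ^ p) & q)) & ((p ^ q) ^ p)

((p ^ q) ^ (((p ^ q) ^ p) & q)) & ((p ^ q) ^ p)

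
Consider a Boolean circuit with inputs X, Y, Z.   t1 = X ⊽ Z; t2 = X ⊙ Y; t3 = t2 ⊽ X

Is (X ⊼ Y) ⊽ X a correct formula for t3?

No

t2 = X ⊙ Y
t3 = t2 ⊽ X = (X ⊙ Y) ⊽ X
At X=0, Y=1, Z=0: circuit gives 1, formula gives 0.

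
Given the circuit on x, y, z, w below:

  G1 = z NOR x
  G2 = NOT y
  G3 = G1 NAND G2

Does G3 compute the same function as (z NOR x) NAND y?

No

G1 = z NOR x
G2 = NOT y
G3 = G1 NAND G2 = (z NOR x) NAND NOT y
At x=0, y=0, z=0, w=0: circuit gives 0, formula gives 1.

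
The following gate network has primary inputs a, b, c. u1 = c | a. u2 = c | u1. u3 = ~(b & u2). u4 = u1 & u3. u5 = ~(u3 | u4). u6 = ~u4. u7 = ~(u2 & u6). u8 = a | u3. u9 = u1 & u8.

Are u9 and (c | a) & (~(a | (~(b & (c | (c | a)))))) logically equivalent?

u1 = c | a
u2 = c | u1 = c | (c | a)
u3 = ~(b & u2) = ~(b & (c | (c | a)))
u8 = a | u3 = a | (~(b & (c | (c | a))))
u9 = u1 & u8 = (c | a) & (a | (~(b & (c | (c | a)))))
At a=0, b=0, c=1: circuit gives 1, formula gives 0.

No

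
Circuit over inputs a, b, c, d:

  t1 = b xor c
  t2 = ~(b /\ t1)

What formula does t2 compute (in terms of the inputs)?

~(b /\ (b xor c))

t1 = b xor c
t2 = ~(b /\ t1) = ~(b /\ (b xor c))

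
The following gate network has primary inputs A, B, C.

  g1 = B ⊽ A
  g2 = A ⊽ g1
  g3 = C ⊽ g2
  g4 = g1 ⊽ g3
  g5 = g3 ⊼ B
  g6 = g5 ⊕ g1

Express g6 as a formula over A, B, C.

((C ⊽ (A ⊽ (B ⊽ A))) ⊼ B) ⊕ (B ⊽ A)

g1 = B ⊽ A
g2 = A ⊽ g1 = A ⊽ (B ⊽ A)
g3 = C ⊽ g2 = C ⊽ (A ⊽ (B ⊽ A))
g5 = g3 ⊼ B = (C ⊽ (A ⊽ (B ⊽ A))) ⊼ B
g6 = g5 ⊕ g1 = ((C ⊽ (A ⊽ (B ⊽ A))) ⊼ B) ⊕ (B ⊽ A)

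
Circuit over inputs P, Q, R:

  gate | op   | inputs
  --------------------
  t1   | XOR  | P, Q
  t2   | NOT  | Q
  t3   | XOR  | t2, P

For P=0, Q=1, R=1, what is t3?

0

t2 = NOT 1 = 0
t3 = 0 XOR 0 = 0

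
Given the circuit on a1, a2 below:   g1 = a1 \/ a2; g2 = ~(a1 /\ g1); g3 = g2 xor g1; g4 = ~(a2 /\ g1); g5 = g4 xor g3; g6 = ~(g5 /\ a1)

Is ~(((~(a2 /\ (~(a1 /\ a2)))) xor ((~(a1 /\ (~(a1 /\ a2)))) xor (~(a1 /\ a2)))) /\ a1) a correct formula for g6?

g1 = a1 \/ a2
g2 = ~(a1 /\ g1) = ~(a1 /\ (a1 \/ a2))
g3 = g2 xor g1 = (~(a1 /\ (a1 \/ a2))) xor (a1 \/ a2)
g4 = ~(a2 /\ g1) = ~(a2 /\ (a1 \/ a2))
g5 = g4 xor g3 = (~(a2 /\ (a1 \/ a2))) xor ((~(a1 /\ (a1 \/ a2))) xor (a1 \/ a2))
g6 = ~(g5 /\ a1) = ~(((~(a2 /\ (a1 \/ a2))) xor ((~(a1 /\ (a1 \/ a2))) xor (a1 \/ a2))) /\ a1)
At a1=1, a2=1: circuit gives 0, formula gives 1.

No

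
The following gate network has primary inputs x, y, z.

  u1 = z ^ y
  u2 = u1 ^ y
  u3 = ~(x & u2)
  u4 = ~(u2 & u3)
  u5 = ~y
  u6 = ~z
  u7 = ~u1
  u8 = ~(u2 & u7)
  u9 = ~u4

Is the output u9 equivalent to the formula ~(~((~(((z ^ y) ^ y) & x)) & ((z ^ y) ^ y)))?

Yes

u1 = z ^ y
u2 = u1 ^ y = (z ^ y) ^ y
u3 = ~(x & u2) = ~(x & ((z ^ y) ^ y))
u4 = ~(u2 & u3) = ~(((z ^ y) ^ y) & (~(x & ((z ^ y) ^ y))))
u9 = ~u4 = ~(~(((z ^ y) ^ y) & (~(x & ((z ^ y) ^ y)))))
At x=0, y=0, z=0: circuit gives 0, formula gives 0.
At x=0, y=0, z=1: circuit gives 1, formula gives 1.
Agrees on all 8 inputs.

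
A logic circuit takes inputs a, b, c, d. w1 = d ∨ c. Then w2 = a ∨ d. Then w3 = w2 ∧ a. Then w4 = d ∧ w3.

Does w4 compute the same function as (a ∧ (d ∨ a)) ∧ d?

w2 = a ∨ d
w3 = w2 ∧ a = (a ∨ d) ∧ a
w4 = d ∧ w3 = d ∧ ((a ∨ d) ∧ a)
At a=0, b=0, c=0, d=0: circuit gives 0, formula gives 0.
At a=1, b=0, c=0, d=1: circuit gives 1, formula gives 1.
Agrees on all 16 inputs.

Yes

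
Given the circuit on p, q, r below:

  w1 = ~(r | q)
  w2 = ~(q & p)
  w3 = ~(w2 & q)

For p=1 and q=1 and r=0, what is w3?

w2 = ~(1 & 1) = 0
w3 = ~(0 & 1) = 1

1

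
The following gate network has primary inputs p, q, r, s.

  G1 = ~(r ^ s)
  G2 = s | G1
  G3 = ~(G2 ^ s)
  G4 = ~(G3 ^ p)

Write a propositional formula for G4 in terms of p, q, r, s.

~((~((s | (~(r ^ s))) ^ s)) ^ p)

G1 = ~(r ^ s)
G2 = s | G1 = s | (~(r ^ s))
G3 = ~(G2 ^ s) = ~((s | (~(r ^ s))) ^ s)
G4 = ~(G3 ^ p) = ~((~((s | (~(r ^ s))) ^ s)) ^ p)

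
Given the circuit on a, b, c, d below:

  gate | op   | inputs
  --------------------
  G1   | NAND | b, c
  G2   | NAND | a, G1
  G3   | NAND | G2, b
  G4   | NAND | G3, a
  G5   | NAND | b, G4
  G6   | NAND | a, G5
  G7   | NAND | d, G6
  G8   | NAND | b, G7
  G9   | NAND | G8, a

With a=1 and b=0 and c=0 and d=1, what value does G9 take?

0

G1 = 0 NAND 0 = 1
G2 = 1 NAND 1 = 0
G3 = 0 NAND 0 = 1
G4 = 1 NAND 1 = 0
G5 = 0 NAND 0 = 1
G6 = 1 NAND 1 = 0
G7 = 1 NAND 0 = 1
G8 = 0 NAND 1 = 1
G9 = 1 NAND 1 = 0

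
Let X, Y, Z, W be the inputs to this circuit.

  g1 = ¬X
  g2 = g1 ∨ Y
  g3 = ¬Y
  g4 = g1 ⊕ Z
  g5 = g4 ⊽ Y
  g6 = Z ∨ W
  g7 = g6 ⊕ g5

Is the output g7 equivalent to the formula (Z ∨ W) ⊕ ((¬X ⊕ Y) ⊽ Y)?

No

g1 = ¬X
g4 = g1 ⊕ Z = ¬X ⊕ Z
g5 = g4 ⊽ Y = (¬X ⊕ Z) ⊽ Y
g6 = Z ∨ W
g7 = g6 ⊕ g5 = (Z ∨ W) ⊕ ((¬X ⊕ Z) ⊽ Y)
At X=0, Y=0, Z=1, W=0: circuit gives 0, formula gives 1.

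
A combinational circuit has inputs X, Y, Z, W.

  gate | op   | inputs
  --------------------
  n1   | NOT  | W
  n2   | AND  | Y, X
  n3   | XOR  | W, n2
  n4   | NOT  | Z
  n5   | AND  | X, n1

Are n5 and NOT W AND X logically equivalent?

n1 = NOT W
n5 = X AND n1 = X AND NOT W
At X=0, Y=0, Z=0, W=0: circuit gives 0, formula gives 0.
At X=1, Y=0, Z=0, W=0: circuit gives 1, formula gives 1.
Agrees on all 16 inputs.

Yes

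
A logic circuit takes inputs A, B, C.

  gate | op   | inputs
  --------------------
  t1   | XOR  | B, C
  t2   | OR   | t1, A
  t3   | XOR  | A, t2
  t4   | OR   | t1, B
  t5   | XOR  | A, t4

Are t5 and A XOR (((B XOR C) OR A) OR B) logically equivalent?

t1 = B XOR C
t4 = t1 OR B = (B XOR C) OR B
t5 = A XOR t4 = A XOR ((B XOR C) OR B)
At A=1, B=0, C=0: circuit gives 1, formula gives 0.

No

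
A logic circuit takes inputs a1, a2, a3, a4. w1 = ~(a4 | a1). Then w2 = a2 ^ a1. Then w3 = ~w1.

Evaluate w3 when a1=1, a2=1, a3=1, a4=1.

1

w1 = ~(1 | 1) = 0
w3 = ~0 = 1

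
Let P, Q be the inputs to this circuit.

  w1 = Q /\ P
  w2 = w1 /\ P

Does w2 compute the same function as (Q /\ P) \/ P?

No

w1 = Q /\ P
w2 = w1 /\ P = (Q /\ P) /\ P
At P=1, Q=0: circuit gives 0, formula gives 1.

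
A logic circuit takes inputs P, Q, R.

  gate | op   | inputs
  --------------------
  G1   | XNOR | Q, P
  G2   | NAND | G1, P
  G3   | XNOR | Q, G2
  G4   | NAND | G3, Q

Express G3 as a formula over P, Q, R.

G1 = Q XNOR P
G2 = G1 NAND P = (Q XNOR P) NAND P
G3 = Q XNOR G2 = Q XNOR ((Q XNOR P) NAND P)

Q XNOR ((Q XNOR P) NAND P)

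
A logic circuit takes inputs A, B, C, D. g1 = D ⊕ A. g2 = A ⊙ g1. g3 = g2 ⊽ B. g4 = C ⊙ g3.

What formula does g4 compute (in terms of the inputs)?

g1 = D ⊕ A
g2 = A ⊙ g1 = A ⊙ (D ⊕ A)
g3 = g2 ⊽ B = (A ⊙ (D ⊕ A)) ⊽ B
g4 = C ⊙ g3 = C ⊙ ((A ⊙ (D ⊕ A)) ⊽ B)

C ⊙ ((A ⊙ (D ⊕ A)) ⊽ B)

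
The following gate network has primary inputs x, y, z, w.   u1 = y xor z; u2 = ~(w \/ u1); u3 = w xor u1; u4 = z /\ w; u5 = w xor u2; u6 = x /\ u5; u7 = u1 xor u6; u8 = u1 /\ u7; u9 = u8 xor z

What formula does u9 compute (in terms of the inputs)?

((y xor z) /\ ((y xor z) xor (x /\ (w xor (~(w \/ (y xor z))))))) xor z

u1 = y xor z
u2 = ~(w \/ u1) = ~(w \/ (y xor z))
u5 = w xor u2 = w xor (~(w \/ (y xor z)))
u6 = x /\ u5 = x /\ (w xor (~(w \/ (y xor z))))
u7 = u1 xor u6 = (y xor z) xor (x /\ (w xor (~(w \/ (y xor z)))))
u8 = u1 /\ u7 = (y xor z) /\ ((y xor z) xor (x /\ (w xor (~(w \/ (y xor z))))))
u9 = u8 xor z = ((y xor z) /\ ((y xor z) xor (x /\ (w xor (~(w \/ (y xor z))))))) xor z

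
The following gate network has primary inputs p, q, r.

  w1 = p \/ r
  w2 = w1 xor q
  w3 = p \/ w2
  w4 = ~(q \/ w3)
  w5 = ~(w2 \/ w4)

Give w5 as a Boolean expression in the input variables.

~(((p \/ r) xor q) \/ (~(q \/ (p \/ ((p \/ r) xor q)))))

w1 = p \/ r
w2 = w1 xor q = (p \/ r) xor q
w3 = p \/ w2 = p \/ ((p \/ r) xor q)
w4 = ~(q \/ w3) = ~(q \/ (p \/ ((p \/ r) xor q)))
w5 = ~(w2 \/ w4) = ~(((p \/ r) xor q) \/ (~(q \/ (p \/ ((p \/ r) xor q)))))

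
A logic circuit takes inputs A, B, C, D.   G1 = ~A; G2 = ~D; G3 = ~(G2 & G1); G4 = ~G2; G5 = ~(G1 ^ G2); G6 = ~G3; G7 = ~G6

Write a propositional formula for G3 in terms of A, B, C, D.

G1 = ~A
G2 = ~D
G3 = ~(G2 & G1) = ~(~D & ~A)

~(~D & ~A)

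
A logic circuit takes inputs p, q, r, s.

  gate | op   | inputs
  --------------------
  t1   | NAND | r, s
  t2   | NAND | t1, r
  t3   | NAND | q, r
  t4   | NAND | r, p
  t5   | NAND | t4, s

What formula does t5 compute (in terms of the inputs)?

t4 = r NAND p
t5 = t4 NAND s = (r NAND p) NAND s

(r NAND p) NAND s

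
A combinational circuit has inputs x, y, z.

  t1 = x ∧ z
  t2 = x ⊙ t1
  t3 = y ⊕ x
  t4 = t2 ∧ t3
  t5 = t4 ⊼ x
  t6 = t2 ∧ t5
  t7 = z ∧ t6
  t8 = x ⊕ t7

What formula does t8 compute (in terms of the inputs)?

t1 = x ∧ z
t2 = x ⊙ t1 = x ⊙ (x ∧ z)
t3 = y ⊕ x
t4 = t2 ∧ t3 = (x ⊙ (x ∧ z)) ∧ (y ⊕ x)
t5 = t4 ⊼ x = ((x ⊙ (x ∧ z)) ∧ (y ⊕ x)) ⊼ x
t6 = t2 ∧ t5 = (x ⊙ (x ∧ z)) ∧ (((x ⊙ (x ∧ z)) ∧ (y ⊕ x)) ⊼ x)
t7 = z ∧ t6 = z ∧ ((x ⊙ (x ∧ z)) ∧ (((x ⊙ (x ∧ z)) ∧ (y ⊕ x)) ⊼ x))
t8 = x ⊕ t7 = x ⊕ (z ∧ ((x ⊙ (x ∧ z)) ∧ (((x ⊙ (x ∧ z)) ∧ (y ⊕ x)) ⊼ x)))

x ⊕ (z ∧ ((x ⊙ (x ∧ z)) ∧ (((x ⊙ (x ∧ z)) ∧ (y ⊕ x)) ⊼ x)))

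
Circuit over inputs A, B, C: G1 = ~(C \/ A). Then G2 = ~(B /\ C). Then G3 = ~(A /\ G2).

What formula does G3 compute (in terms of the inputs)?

~(A /\ (~(B /\ C)))

G2 = ~(B /\ C)
G3 = ~(A /\ G2) = ~(A /\ (~(B /\ C)))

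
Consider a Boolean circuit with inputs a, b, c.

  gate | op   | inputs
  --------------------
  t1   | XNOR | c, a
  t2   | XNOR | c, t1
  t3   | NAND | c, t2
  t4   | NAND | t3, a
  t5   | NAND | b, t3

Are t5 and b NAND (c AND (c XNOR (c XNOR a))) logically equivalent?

No

t1 = c XNOR a
t2 = c XNOR t1 = c XNOR (c XNOR a)
t3 = c NAND t2 = c NAND (c XNOR (c XNOR a))
t5 = b NAND t3 = b NAND (c NAND (c XNOR (c XNOR a)))
At a=0, b=1, c=0: circuit gives 0, formula gives 1.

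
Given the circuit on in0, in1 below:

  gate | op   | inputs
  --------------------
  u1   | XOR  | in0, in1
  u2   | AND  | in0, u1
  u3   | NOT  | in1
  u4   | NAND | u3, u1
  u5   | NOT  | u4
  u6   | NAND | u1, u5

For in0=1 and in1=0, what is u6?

0

u1 = 1 XOR 0 = 1
u3 = NOT 0 = 1
u4 = 1 NAND 1 = 0
u5 = NOT 0 = 1
u6 = 1 NAND 1 = 0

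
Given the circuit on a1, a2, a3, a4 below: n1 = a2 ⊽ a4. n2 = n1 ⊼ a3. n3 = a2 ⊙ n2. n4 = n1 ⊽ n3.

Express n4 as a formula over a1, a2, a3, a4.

n1 = a2 ⊽ a4
n2 = n1 ⊼ a3 = (a2 ⊽ a4) ⊼ a3
n3 = a2 ⊙ n2 = a2 ⊙ ((a2 ⊽ a4) ⊼ a3)
n4 = n1 ⊽ n3 = (a2 ⊽ a4) ⊽ (a2 ⊙ ((a2 ⊽ a4) ⊼ a3))

(a2 ⊽ a4) ⊽ (a2 ⊙ ((a2 ⊽ a4) ⊼ a3))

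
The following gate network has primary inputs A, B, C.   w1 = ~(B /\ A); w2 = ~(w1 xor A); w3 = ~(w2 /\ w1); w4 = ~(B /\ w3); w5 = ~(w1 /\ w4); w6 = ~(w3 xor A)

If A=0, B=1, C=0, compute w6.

0

w1 = ~(1 /\ 0) = 1
w2 = ~(1 xor 0) = 0
w3 = ~(0 /\ 1) = 1
w6 = ~(1 xor 0) = 0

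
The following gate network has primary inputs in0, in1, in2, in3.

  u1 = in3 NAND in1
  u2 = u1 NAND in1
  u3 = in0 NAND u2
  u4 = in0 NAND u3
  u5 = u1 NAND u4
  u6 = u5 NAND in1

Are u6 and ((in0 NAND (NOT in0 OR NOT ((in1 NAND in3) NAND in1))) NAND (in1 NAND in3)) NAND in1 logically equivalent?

u1 = in3 NAND in1
u2 = u1 NAND in1 = (in3 NAND in1) NAND in1
u3 = in0 NAND u2 = in0 NAND ((in3 NAND in1) NAND in1)
u4 = in0 NAND u3 = in0 NAND (in0 NAND ((in3 NAND in1) NAND in1))
u5 = u1 NAND u4 = (in3 NAND in1) NAND (in0 NAND (in0 NAND ((in3 NAND in1) NAND in1)))
u6 = u5 NAND in1 = ((in3 NAND in1) NAND (in0 NAND (in0 NAND ((in3 NAND in1) NAND in1)))) NAND in1
At in0=0, in1=1, in2=0, in3=1: circuit gives 0, formula gives 0.
At in0=0, in1=0, in2=0, in3=0: circuit gives 1, formula gives 1.
Agrees on all 16 inputs.

Yes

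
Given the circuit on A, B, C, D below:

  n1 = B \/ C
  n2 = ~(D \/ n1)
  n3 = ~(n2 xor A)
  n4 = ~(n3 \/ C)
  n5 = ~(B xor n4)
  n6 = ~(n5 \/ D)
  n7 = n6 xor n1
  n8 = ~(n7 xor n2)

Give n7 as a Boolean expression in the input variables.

n1 = B \/ C
n2 = ~(D \/ n1) = ~(D \/ (B \/ C))
n3 = ~(n2 xor A) = ~((~(D \/ (B \/ C))) xor A)
n4 = ~(n3 \/ C) = ~((~((~(D \/ (B \/ C))) xor A)) \/ C)
n5 = ~(B xor n4) = ~(B xor (~((~((~(D \/ (B \/ C))) xor A)) \/ C)))
n6 = ~(n5 \/ D) = ~((~(B xor (~((~((~(D \/ (B \/ C))) xor A)) \/ C)))) \/ D)
n7 = n6 xor n1 = (~((~(B xor (~((~((~(D \/ (B \/ C))) xor A)) \/ C)))) \/ D)) xor (B \/ C)

(~((~(B xor (~((~((~(D \/ (B \/ C))) xor A)) \/ C)))) \/ D)) xor (B \/ C)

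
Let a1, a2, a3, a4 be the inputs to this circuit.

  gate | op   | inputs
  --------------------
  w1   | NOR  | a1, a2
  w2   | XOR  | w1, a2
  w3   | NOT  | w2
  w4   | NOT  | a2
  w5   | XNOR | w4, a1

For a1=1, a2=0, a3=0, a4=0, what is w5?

1

w4 = NOT 0 = 1
w5 = 1 XNOR 1 = 1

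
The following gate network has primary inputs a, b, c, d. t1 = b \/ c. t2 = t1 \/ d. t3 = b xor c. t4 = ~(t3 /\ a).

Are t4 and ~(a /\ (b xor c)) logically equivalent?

t3 = b xor c
t4 = ~(t3 /\ a) = ~((b xor c) /\ a)
At a=1, b=0, c=1, d=0: circuit gives 0, formula gives 0.
At a=0, b=0, c=0, d=0: circuit gives 1, formula gives 1.
Agrees on all 16 inputs.

Yes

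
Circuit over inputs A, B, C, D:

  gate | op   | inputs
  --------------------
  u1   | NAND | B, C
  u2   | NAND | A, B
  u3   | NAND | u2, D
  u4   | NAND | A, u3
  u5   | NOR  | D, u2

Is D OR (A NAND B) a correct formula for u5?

u2 = A NAND B
u5 = D NOR u2 = D NOR (A NAND B)
At A=0, B=0, C=0, D=0: circuit gives 0, formula gives 1.

No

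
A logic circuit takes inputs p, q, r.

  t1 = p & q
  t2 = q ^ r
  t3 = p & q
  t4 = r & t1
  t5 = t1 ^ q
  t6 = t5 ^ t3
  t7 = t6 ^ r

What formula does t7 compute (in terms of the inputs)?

t1 = p & q
t3 = p & q
t5 = t1 ^ q = (p & q) ^ q
t6 = t5 ^ t3 = ((p & q) ^ q) ^ (p & q)
t7 = t6 ^ r = (((p & q) ^ q) ^ (p & q)) ^ r

(((p & q) ^ q) ^ (p & q)) ^ r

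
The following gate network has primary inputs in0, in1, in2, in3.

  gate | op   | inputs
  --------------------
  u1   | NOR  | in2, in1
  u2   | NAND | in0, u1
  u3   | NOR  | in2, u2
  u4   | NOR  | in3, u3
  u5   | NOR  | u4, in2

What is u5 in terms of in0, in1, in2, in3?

(in3 NOR (in2 NOR (in0 NAND (in2 NOR in1)))) NOR in2

u1 = in2 NOR in1
u2 = in0 NAND u1 = in0 NAND (in2 NOR in1)
u3 = in2 NOR u2 = in2 NOR (in0 NAND (in2 NOR in1))
u4 = in3 NOR u3 = in3 NOR (in2 NOR (in0 NAND (in2 NOR in1)))
u5 = u4 NOR in2 = (in3 NOR (in2 NOR (in0 NAND (in2 NOR in1)))) NOR in2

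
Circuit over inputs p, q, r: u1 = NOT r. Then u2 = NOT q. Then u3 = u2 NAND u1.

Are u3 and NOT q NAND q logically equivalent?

No

u1 = NOT r
u2 = NOT q
u3 = u2 NAND u1 = NOT q NAND NOT r
At p=0, q=0, r=0: circuit gives 0, formula gives 1.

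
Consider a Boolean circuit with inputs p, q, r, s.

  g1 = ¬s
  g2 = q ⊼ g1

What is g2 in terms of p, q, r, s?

g1 = ¬s
g2 = q ⊼ g1 = q ⊼ ¬s

q ⊼ ¬s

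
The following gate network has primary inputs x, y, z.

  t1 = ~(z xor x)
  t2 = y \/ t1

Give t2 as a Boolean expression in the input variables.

y \/ (~(z xor x))

t1 = ~(z xor x)
t2 = y \/ t1 = y \/ (~(z xor x))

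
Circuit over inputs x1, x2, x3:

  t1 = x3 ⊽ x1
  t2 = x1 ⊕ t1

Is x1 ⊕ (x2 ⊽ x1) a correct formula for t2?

t1 = x3 ⊽ x1
t2 = x1 ⊕ t1 = x1 ⊕ (x3 ⊽ x1)
At x1=0, x2=0, x3=1: circuit gives 0, formula gives 1.

No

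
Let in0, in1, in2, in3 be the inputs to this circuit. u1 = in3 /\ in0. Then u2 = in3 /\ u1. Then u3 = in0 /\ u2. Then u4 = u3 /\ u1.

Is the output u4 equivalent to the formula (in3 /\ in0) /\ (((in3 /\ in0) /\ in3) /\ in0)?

Yes

u1 = in3 /\ in0
u2 = in3 /\ u1 = in3 /\ (in3 /\ in0)
u3 = in0 /\ u2 = in0 /\ (in3 /\ (in3 /\ in0))
u4 = u3 /\ u1 = (in0 /\ (in3 /\ (in3 /\ in0))) /\ (in3 /\ in0)
At in0=0, in1=0, in2=0, in3=0: circuit gives 0, formula gives 0.
At in0=1, in1=0, in2=0, in3=1: circuit gives 1, formula gives 1.
Agrees on all 16 inputs.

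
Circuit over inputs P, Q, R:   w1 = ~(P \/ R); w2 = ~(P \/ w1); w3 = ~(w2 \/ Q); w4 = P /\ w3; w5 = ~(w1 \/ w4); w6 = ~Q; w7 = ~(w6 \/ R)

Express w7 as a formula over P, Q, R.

~(~Q \/ R)

w6 = ~Q
w7 = ~(w6 \/ R) = ~(~Q \/ R)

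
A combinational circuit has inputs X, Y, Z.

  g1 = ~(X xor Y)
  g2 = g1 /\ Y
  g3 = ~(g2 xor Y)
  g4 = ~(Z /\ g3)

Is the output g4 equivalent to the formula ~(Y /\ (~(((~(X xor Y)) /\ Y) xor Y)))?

No

g1 = ~(X xor Y)
g2 = g1 /\ Y = (~(X xor Y)) /\ Y
g3 = ~(g2 xor Y) = ~(((~(X xor Y)) /\ Y) xor Y)
g4 = ~(Z /\ g3) = ~(Z /\ (~(((~(X xor Y)) /\ Y) xor Y)))
At X=0, Y=0, Z=1: circuit gives 0, formula gives 1.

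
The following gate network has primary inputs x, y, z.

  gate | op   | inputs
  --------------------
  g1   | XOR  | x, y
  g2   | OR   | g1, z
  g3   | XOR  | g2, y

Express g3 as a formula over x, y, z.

((x XOR y) OR z) XOR y

g1 = x XOR y
g2 = g1 OR z = (x XOR y) OR z
g3 = g2 XOR y = ((x XOR y) OR z) XOR y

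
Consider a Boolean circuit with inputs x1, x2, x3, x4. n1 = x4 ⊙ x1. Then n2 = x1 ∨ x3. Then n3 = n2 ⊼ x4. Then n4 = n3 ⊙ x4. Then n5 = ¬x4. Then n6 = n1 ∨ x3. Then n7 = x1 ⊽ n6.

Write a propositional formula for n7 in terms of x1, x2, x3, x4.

n1 = x4 ⊙ x1
n6 = n1 ∨ x3 = (x4 ⊙ x1) ∨ x3
n7 = x1 ⊽ n6 = x1 ⊽ ((x4 ⊙ x1) ∨ x3)

x1 ⊽ ((x4 ⊙ x1) ∨ x3)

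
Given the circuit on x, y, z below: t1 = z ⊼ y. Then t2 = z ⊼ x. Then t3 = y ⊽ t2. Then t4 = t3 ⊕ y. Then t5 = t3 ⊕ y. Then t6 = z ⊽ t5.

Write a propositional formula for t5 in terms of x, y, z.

t2 = z ⊼ x
t3 = y ⊽ t2 = y ⊽ (z ⊼ x)
t5 = t3 ⊕ y = (y ⊽ (z ⊼ x)) ⊕ y

(y ⊽ (z ⊼ x)) ⊕ y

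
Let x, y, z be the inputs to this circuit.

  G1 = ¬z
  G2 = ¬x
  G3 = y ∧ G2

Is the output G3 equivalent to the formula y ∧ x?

No

G2 = ¬x
G3 = y ∧ G2 = y ∧ ¬x
At x=0, y=1, z=0: circuit gives 1, formula gives 0.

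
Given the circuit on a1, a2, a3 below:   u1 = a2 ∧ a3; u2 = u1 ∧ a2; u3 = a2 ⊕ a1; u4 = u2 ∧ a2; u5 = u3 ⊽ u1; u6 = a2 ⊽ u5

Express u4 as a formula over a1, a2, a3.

u1 = a2 ∧ a3
u2 = u1 ∧ a2 = (a2 ∧ a3) ∧ a2
u4 = u2 ∧ a2 = ((a2 ∧ a3) ∧ a2) ∧ a2

((a2 ∧ a3) ∧ a2) ∧ a2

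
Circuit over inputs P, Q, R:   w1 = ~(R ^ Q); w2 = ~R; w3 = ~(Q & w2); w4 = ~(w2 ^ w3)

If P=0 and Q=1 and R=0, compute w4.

w2 = ~0 = 1
w3 = ~(1 & 1) = 0
w4 = ~(1 ^ 0) = 0

0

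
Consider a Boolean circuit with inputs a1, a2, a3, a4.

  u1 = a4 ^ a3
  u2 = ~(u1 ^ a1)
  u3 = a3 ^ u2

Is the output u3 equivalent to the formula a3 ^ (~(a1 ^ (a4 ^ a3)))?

u1 = a4 ^ a3
u2 = ~(u1 ^ a1) = ~((a4 ^ a3) ^ a1)
u3 = a3 ^ u2 = a3 ^ (~((a4 ^ a3) ^ a1))
At a1=0, a2=0, a3=0, a4=1: circuit gives 0, formula gives 0.
At a1=0, a2=0, a3=0, a4=0: circuit gives 1, formula gives 1.
Agrees on all 16 inputs.

Yes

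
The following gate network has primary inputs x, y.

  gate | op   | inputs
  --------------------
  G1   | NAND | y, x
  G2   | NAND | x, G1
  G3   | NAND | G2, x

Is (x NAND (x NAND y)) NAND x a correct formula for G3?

G1 = y NAND x
G2 = x NAND G1 = x NAND (y NAND x)
G3 = G2 NAND x = (x NAND (y NAND x)) NAND x
At x=1, y=1: circuit gives 0, formula gives 0.
At x=0, y=0: circuit gives 1, formula gives 1.
Agrees on all 4 inputs.

Yes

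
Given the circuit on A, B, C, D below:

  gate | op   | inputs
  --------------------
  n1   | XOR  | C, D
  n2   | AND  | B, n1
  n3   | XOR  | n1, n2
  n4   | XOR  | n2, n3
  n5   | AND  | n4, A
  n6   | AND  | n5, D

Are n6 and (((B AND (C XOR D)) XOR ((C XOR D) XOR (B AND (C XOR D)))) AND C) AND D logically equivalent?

n1 = C XOR D
n2 = B AND n1 = B AND (C XOR D)
n3 = n1 XOR n2 = (C XOR D) XOR (B AND (C XOR D))
n4 = n2 XOR n3 = (B AND (C XOR D)) XOR ((C XOR D) XOR (B AND (C XOR D)))
n5 = n4 AND A = ((B AND (C XOR D)) XOR ((C XOR D) XOR (B AND (C XOR D)))) AND A
n6 = n5 AND D = (((B AND (C XOR D)) XOR ((C XOR D) XOR (B AND (C XOR D)))) AND A) AND D
At A=1, B=0, C=0, D=1: circuit gives 1, formula gives 0.

No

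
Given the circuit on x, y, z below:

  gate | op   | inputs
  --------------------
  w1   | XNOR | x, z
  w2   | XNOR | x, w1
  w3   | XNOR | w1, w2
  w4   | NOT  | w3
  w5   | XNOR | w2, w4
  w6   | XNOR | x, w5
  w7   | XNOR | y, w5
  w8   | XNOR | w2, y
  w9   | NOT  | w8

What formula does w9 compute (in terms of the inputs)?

NOT ((x XNOR (x XNOR z)) XNOR y)

w1 = x XNOR z
w2 = x XNOR w1 = x XNOR (x XNOR z)
w8 = w2 XNOR y = (x XNOR (x XNOR z)) XNOR y
w9 = NOT w8 = NOT ((x XNOR (x XNOR z)) XNOR y)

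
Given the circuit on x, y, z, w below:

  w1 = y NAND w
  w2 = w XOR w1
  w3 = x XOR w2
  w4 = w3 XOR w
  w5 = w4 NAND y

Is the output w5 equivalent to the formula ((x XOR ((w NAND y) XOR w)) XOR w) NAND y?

w1 = y NAND w
w2 = w XOR w1 = w XOR (y NAND w)
w3 = x XOR w2 = x XOR (w XOR (y NAND w))
w4 = w3 XOR w = (x XOR (w XOR (y NAND w))) XOR w
w5 = w4 NAND y = ((x XOR (w XOR (y NAND w))) XOR w) NAND y
At x=0, y=1, z=0, w=0: circuit gives 0, formula gives 0.
At x=0, y=0, z=0, w=0: circuit gives 1, formula gives 1.
Agrees on all 16 inputs.

Yes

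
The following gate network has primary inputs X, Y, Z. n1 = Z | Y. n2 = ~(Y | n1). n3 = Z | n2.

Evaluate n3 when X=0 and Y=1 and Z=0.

0

n1 = 0 | 1 = 1
n2 = ~(1 | 1) = 0
n3 = 0 | 0 = 0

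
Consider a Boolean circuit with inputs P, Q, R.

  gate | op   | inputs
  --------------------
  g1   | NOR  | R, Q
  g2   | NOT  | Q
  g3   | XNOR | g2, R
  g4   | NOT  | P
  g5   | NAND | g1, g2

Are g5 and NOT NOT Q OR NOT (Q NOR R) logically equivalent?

g1 = R NOR Q
g2 = NOT Q
g5 = g1 NAND g2 = (R NOR Q) NAND NOT Q
At P=0, Q=0, R=0: circuit gives 0, formula gives 0.
At P=0, Q=0, R=1: circuit gives 1, formula gives 1.
Agrees on all 8 inputs.

Yes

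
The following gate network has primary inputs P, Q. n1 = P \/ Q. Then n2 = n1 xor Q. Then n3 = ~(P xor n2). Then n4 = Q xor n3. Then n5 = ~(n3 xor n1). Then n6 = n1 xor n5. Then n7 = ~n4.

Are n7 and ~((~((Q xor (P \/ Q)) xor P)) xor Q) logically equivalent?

Yes

n1 = P \/ Q
n2 = n1 xor Q = (P \/ Q) xor Q
n3 = ~(P xor n2) = ~(P xor ((P \/ Q) xor Q))
n4 = Q xor n3 = Q xor (~(P xor ((P \/ Q) xor Q)))
n7 = ~n4 = ~(Q xor (~(P xor ((P \/ Q) xor Q))))
At P=0, Q=0: circuit gives 0, formula gives 0.
At P=0, Q=1: circuit gives 1, formula gives 1.
Agrees on all 4 inputs.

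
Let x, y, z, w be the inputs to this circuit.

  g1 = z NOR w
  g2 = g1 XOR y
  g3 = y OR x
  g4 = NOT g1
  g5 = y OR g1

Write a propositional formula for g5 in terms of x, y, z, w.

y OR (z NOR w)

g1 = z NOR w
g5 = y OR g1 = y OR (z NOR w)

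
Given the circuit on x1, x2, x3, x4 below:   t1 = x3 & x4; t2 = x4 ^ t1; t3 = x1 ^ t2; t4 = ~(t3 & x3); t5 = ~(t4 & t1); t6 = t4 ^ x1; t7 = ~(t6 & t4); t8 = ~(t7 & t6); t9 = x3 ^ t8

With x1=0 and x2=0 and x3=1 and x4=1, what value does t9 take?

t1 = 1 & 1 = 1
t2 = 1 ^ 1 = 0
t3 = 0 ^ 0 = 0
t4 = ~(0 & 1) = 1
t6 = 1 ^ 0 = 1
t7 = ~(1 & 1) = 0
t8 = ~(0 & 1) = 1
t9 = 1 ^ 1 = 0

0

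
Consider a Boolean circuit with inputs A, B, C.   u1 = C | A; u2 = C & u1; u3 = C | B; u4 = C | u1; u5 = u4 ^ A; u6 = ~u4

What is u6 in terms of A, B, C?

~(C | (C | A))

u1 = C | A
u4 = C | u1 = C | (C | A)
u6 = ~u4 = ~(C | (C | A))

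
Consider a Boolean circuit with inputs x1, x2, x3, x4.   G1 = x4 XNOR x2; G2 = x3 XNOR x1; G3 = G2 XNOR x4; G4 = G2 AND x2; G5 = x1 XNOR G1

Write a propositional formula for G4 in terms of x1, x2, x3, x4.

G2 = x3 XNOR x1
G4 = G2 AND x2 = (x3 XNOR x1) AND x2

(x3 XNOR x1) AND x2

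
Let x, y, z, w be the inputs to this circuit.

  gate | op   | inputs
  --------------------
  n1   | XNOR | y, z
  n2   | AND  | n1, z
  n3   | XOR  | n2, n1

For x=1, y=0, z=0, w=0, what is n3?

n1 = 0 XNOR 0 = 1
n2 = 1 AND 0 = 0
n3 = 0 XOR 1 = 1

1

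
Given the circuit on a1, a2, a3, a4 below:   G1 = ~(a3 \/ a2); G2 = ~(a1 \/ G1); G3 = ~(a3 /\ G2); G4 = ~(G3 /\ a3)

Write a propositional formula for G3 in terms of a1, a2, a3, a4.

~(a3 /\ (~(a1 \/ (~(a3 \/ a2)))))

G1 = ~(a3 \/ a2)
G2 = ~(a1 \/ G1) = ~(a1 \/ (~(a3 \/ a2)))
G3 = ~(a3 /\ G2) = ~(a3 /\ (~(a1 \/ (~(a3 \/ a2)))))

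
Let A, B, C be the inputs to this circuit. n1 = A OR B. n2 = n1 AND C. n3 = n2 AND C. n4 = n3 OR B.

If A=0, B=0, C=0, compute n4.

0

n1 = 0 OR 0 = 0
n2 = 0 AND 0 = 0
n3 = 0 AND 0 = 0
n4 = 0 OR 0 = 0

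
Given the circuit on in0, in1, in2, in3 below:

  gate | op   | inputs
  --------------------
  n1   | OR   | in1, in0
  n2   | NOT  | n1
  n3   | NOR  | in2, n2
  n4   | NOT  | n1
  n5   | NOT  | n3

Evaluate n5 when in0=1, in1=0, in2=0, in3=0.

n1 = 0 OR 1 = 1
n2 = NOT 1 = 0
n3 = 0 NOR 0 = 1
n5 = NOT 1 = 0

0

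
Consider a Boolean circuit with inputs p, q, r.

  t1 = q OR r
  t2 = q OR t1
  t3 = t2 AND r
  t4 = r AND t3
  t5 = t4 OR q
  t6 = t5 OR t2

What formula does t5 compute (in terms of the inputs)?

(r AND ((q OR (q OR r)) AND r)) OR q

t1 = q OR r
t2 = q OR t1 = q OR (q OR r)
t3 = t2 AND r = (q OR (q OR r)) AND r
t4 = r AND t3 = r AND ((q OR (q OR r)) AND r)
t5 = t4 OR q = (r AND ((q OR (q OR r)) AND r)) OR q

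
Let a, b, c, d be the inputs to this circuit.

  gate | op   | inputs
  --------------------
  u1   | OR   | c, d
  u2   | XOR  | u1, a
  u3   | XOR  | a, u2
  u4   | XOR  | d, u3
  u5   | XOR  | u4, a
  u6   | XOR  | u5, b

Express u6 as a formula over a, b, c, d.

u1 = c OR d
u2 = u1 XOR a = (c OR d) XOR a
u3 = a XOR u2 = a XOR ((c OR d) XOR a)
u4 = d XOR u3 = d XOR (a XOR ((c OR d) XOR a))
u5 = u4 XOR a = (d XOR (a XOR ((c OR d) XOR a))) XOR a
u6 = u5 XOR b = ((d XOR (a XOR ((c OR d) XOR a))) XOR a) XOR b

((d XOR (a XOR ((c OR d) XOR a))) XOR a) XOR b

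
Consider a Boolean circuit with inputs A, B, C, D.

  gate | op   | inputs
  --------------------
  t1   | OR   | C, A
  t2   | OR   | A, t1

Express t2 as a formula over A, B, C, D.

t1 = C OR A
t2 = A OR t1 = A OR (C OR A)

A OR (C OR A)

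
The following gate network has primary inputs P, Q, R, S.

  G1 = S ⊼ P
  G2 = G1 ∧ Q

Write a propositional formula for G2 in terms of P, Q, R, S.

(S ⊼ P) ∧ Q

G1 = S ⊼ P
G2 = G1 ∧ Q = (S ⊼ P) ∧ Q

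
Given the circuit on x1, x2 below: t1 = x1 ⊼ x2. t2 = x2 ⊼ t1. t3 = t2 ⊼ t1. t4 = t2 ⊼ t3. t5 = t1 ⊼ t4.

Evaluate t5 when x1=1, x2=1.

t1 = 1 ⊼ 1 = 0
t2 = 1 ⊼ 0 = 1
t3 = 1 ⊼ 0 = 1
t4 = 1 ⊼ 1 = 0
t5 = 0 ⊼ 0 = 1

1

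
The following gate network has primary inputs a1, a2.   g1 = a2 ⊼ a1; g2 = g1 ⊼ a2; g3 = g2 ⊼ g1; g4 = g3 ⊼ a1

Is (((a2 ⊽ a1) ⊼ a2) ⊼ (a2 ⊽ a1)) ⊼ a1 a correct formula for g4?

No

g1 = a2 ⊼ a1
g2 = g1 ⊼ a2 = (a2 ⊼ a1) ⊼ a2
g3 = g2 ⊼ g1 = ((a2 ⊼ a1) ⊼ a2) ⊼ (a2 ⊼ a1)
g4 = g3 ⊼ a1 = (((a2 ⊼ a1) ⊼ a2) ⊼ (a2 ⊼ a1)) ⊼ a1
At a1=1, a2=0: circuit gives 1, formula gives 0.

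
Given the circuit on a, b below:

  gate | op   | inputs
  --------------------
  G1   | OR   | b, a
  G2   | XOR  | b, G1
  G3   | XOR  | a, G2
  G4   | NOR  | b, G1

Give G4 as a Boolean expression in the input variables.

G1 = b OR a
G4 = b NOR G1 = b NOR (b OR a)

b NOR (b OR a)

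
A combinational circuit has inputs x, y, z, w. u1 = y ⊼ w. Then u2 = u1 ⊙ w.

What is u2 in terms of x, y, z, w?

(y ⊼ w) ⊙ w

u1 = y ⊼ w
u2 = u1 ⊙ w = (y ⊼ w) ⊙ w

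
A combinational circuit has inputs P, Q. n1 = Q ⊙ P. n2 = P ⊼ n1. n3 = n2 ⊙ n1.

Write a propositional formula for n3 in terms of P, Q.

n1 = Q ⊙ P
n2 = P ⊼ n1 = P ⊼ (Q ⊙ P)
n3 = n2 ⊙ n1 = (P ⊼ (Q ⊙ P)) ⊙ (Q ⊙ P)

(P ⊼ (Q ⊙ P)) ⊙ (Q ⊙ P)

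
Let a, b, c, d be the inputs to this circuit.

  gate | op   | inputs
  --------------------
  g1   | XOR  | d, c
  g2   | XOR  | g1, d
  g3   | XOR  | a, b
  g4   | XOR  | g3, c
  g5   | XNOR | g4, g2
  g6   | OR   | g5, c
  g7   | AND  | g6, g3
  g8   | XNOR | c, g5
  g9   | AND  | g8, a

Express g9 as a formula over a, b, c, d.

g1 = d XOR c
g2 = g1 XOR d = (d XOR c) XOR d
g3 = a XOR b
g4 = g3 XOR c = (a XOR b) XOR c
g5 = g4 XNOR g2 = ((a XOR b) XOR c) XNOR ((d XOR c) XOR d)
g8 = c XNOR g5 = c XNOR (((a XOR b) XOR c) XNOR ((d XOR c) XOR d))
g9 = g8 AND a = (c XNOR (((a XOR b) XOR c) XNOR ((d XOR c) XOR d))) AND a

(c XNOR (((a XOR b) XOR c) XNOR ((d XOR c) XOR d))) AND a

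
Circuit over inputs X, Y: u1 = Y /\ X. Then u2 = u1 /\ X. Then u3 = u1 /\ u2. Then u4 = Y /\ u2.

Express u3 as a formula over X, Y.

u1 = Y /\ X
u2 = u1 /\ X = (Y /\ X) /\ X
u3 = u1 /\ u2 = (Y /\ X) /\ ((Y /\ X) /\ X)

(Y /\ X) /\ ((Y /\ X) /\ X)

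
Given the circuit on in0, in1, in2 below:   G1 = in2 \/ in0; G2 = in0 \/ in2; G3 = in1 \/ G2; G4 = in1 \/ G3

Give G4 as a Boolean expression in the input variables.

G2 = in0 \/ in2
G3 = in1 \/ G2 = in1 \/ (in0 \/ in2)
G4 = in1 \/ G3 = in1 \/ (in1 \/ (in0 \/ in2))

in1 \/ (in1 \/ (in0 \/ in2))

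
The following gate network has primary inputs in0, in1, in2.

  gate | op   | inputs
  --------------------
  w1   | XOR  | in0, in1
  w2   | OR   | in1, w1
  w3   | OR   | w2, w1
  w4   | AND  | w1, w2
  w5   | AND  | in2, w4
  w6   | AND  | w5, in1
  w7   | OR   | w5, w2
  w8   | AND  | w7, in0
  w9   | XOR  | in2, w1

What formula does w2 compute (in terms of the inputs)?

w1 = in0 XOR in1
w2 = in1 OR w1 = in1 OR (in0 XOR in1)

in1 OR (in0 XOR in1)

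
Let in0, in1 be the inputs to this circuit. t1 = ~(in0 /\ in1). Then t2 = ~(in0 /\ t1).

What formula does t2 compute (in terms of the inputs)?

t1 = ~(in0 /\ in1)
t2 = ~(in0 /\ t1) = ~(in0 /\ (~(in0 /\ in1)))

~(in0 /\ (~(in0 /\ in1)))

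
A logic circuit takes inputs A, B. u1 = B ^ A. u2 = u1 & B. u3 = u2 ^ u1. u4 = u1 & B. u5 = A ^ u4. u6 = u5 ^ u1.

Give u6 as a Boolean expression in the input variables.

u1 = B ^ A
u4 = u1 & B = (B ^ A) & B
u5 = A ^ u4 = A ^ ((B ^ A) & B)
u6 = u5 ^ u1 = (A ^ ((B ^ A) & B)) ^ (B ^ A)

(A ^ ((B ^ A) & B)) ^ (B ^ A)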